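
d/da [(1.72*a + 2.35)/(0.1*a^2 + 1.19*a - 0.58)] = (0.172*a^2 + 2.0468*a - (0.2*a + 1.19)*(1.72*a + 2.35) - 0.9976)/(0.1*a^2 + 1.19*a - 0.58)^2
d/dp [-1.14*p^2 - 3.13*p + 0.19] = -2.28*p - 3.13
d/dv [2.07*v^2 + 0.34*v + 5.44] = 4.14*v + 0.34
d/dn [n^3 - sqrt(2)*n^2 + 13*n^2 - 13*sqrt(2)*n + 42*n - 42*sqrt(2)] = 3*n^2 - 2*sqrt(2)*n + 26*n - 13*sqrt(2) + 42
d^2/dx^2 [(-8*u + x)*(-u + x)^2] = -20*u + 6*x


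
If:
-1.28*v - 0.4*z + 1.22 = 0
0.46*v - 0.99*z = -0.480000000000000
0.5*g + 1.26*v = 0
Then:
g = -1.76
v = 0.70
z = 0.81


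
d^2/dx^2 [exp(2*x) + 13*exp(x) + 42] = (4*exp(x) + 13)*exp(x)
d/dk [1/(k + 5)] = -1/(k + 5)^2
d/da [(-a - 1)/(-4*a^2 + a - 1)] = (4*a^2 - a - (a + 1)*(8*a - 1) + 1)/(4*a^2 - a + 1)^2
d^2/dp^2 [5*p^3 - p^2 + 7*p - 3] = 30*p - 2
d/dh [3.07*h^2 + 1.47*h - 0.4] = 6.14*h + 1.47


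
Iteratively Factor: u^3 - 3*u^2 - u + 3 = (u - 1)*(u^2 - 2*u - 3) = (u - 1)*(u + 1)*(u - 3)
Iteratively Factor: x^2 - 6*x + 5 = (x - 5)*(x - 1)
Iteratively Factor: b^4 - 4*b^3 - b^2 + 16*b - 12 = (b - 1)*(b^3 - 3*b^2 - 4*b + 12) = (b - 1)*(b + 2)*(b^2 - 5*b + 6) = (b - 2)*(b - 1)*(b + 2)*(b - 3)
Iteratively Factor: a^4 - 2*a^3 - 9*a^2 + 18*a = (a)*(a^3 - 2*a^2 - 9*a + 18) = a*(a + 3)*(a^2 - 5*a + 6) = a*(a - 2)*(a + 3)*(a - 3)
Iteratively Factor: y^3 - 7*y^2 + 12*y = (y)*(y^2 - 7*y + 12) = y*(y - 3)*(y - 4)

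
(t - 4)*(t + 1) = t^2 - 3*t - 4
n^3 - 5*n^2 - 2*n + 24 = (n - 4)*(n - 3)*(n + 2)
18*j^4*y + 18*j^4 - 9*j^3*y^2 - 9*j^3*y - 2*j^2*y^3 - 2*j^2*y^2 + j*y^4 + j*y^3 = (-3*j + y)*(-2*j + y)*(3*j + y)*(j*y + j)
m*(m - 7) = m^2 - 7*m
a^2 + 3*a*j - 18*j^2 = (a - 3*j)*(a + 6*j)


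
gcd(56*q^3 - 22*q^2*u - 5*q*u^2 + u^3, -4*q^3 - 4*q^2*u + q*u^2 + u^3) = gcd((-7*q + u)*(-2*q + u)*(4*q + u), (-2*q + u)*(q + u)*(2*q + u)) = 2*q - u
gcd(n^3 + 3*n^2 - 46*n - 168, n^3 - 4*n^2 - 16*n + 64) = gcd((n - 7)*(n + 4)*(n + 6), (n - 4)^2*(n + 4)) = n + 4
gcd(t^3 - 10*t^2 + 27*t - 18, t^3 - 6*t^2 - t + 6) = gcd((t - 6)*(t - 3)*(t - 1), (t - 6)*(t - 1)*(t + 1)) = t^2 - 7*t + 6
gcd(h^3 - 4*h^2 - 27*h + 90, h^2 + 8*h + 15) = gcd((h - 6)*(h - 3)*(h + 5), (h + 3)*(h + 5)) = h + 5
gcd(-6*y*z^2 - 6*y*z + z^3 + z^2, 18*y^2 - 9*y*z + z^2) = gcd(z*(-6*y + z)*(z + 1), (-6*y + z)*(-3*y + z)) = 6*y - z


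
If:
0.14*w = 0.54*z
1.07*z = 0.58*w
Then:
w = 0.00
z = 0.00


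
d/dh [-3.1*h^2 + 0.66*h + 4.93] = 0.66 - 6.2*h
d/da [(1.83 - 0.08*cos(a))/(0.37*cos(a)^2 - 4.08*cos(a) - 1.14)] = (-0.0296*cos(a)^2 + 1.3542*cos(a) - 7.5576)*sin(a)/(0.1369*cos(a)^4 - 3.0192*cos(a)^3 + 15.8028*cos(a)^2 + 9.3024*cos(a) + 1.2996)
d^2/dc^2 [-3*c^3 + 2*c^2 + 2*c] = 4 - 18*c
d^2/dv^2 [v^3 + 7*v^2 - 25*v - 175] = 6*v + 14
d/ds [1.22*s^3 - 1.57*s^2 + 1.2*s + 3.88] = 3.66*s^2 - 3.14*s + 1.2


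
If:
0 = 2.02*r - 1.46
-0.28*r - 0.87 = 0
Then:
No Solution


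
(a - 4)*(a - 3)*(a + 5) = a^3 - 2*a^2 - 23*a + 60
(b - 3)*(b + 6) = b^2 + 3*b - 18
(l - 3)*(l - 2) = l^2 - 5*l + 6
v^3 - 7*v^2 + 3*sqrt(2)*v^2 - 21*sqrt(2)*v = v*(v - 7)*(v + 3*sqrt(2))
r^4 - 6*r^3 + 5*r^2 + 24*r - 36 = (r - 3)^2*(r - 2)*(r + 2)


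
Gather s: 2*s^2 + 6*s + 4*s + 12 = 2*s^2 + 10*s + 12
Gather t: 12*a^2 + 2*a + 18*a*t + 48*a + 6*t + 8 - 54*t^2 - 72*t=12*a^2 + 50*a - 54*t^2 + t*(18*a - 66) + 8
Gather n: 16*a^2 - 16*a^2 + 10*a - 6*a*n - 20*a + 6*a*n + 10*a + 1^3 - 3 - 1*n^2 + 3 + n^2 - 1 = 0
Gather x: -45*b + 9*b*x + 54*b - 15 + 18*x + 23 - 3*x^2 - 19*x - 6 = 9*b - 3*x^2 + x*(9*b - 1) + 2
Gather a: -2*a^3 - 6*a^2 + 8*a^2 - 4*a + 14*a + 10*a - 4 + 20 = -2*a^3 + 2*a^2 + 20*a + 16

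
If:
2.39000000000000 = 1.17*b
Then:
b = 2.04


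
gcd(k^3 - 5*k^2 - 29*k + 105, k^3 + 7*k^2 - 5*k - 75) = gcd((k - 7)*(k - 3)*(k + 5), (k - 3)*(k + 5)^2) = k^2 + 2*k - 15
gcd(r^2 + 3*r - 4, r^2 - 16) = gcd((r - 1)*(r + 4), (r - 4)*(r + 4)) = r + 4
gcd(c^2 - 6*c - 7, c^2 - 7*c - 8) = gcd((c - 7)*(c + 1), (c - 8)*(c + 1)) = c + 1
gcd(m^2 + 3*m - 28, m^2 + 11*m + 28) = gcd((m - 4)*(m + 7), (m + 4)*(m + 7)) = m + 7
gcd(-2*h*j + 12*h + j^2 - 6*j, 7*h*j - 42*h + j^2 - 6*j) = j - 6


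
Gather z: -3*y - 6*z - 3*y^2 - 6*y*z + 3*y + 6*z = -3*y^2 - 6*y*z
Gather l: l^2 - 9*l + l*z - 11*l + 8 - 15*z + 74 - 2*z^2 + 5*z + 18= l^2 + l*(z - 20) - 2*z^2 - 10*z + 100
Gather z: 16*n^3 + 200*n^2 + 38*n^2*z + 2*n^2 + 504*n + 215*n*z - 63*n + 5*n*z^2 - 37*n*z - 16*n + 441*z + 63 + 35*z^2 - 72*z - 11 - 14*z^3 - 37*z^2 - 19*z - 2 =16*n^3 + 202*n^2 + 425*n - 14*z^3 + z^2*(5*n - 2) + z*(38*n^2 + 178*n + 350) + 50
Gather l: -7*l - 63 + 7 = -7*l - 56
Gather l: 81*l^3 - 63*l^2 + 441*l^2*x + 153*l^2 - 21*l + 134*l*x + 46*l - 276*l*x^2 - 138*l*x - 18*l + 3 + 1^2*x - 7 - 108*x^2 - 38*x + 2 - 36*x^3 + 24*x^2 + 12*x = 81*l^3 + l^2*(441*x + 90) + l*(-276*x^2 - 4*x + 7) - 36*x^3 - 84*x^2 - 25*x - 2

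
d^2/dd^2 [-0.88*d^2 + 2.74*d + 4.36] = -1.76000000000000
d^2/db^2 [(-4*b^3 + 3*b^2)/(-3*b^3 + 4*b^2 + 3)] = 6*(7*b^6 + 72*b^4 - 79*b^3 + 36*b^2 + 36*b - 9)/(27*b^9 - 108*b^8 + 144*b^7 - 145*b^6 + 216*b^5 - 144*b^4 + 81*b^3 - 108*b^2 - 27)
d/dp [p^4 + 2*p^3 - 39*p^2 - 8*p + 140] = 4*p^3 + 6*p^2 - 78*p - 8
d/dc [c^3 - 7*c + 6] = 3*c^2 - 7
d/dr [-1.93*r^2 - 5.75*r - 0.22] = -3.86*r - 5.75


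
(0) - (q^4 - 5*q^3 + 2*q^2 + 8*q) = -q^4 + 5*q^3 - 2*q^2 - 8*q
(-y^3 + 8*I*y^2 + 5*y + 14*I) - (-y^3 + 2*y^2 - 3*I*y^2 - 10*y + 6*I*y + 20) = -2*y^2 + 11*I*y^2 + 15*y - 6*I*y - 20 + 14*I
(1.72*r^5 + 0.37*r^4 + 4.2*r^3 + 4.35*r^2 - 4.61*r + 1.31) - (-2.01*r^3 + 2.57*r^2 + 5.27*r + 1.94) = 1.72*r^5 + 0.37*r^4 + 6.21*r^3 + 1.78*r^2 - 9.88*r - 0.63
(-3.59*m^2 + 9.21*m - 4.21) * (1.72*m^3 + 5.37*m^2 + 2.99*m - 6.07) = -6.1748*m^5 - 3.4371*m^4 + 31.4824*m^3 + 26.7215*m^2 - 68.4926*m + 25.5547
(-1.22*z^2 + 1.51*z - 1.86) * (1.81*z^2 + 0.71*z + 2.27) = -2.2082*z^4 + 1.8669*z^3 - 5.0639*z^2 + 2.1071*z - 4.2222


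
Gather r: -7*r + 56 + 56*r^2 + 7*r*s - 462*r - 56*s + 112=56*r^2 + r*(7*s - 469) - 56*s + 168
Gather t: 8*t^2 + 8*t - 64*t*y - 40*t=8*t^2 + t*(-64*y - 32)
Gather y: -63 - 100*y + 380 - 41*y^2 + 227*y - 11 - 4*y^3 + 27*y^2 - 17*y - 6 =-4*y^3 - 14*y^2 + 110*y + 300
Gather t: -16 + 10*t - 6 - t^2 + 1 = -t^2 + 10*t - 21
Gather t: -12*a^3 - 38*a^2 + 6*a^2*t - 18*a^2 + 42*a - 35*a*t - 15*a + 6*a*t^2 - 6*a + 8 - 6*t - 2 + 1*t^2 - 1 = -12*a^3 - 56*a^2 + 21*a + t^2*(6*a + 1) + t*(6*a^2 - 35*a - 6) + 5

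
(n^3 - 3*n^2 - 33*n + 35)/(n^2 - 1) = (n^2 - 2*n - 35)/(n + 1)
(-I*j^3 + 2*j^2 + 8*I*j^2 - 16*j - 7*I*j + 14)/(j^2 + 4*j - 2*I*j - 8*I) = (-I*j^3 + j^2*(2 + 8*I) + j*(-16 - 7*I) + 14)/(j^2 + 2*j*(2 - I) - 8*I)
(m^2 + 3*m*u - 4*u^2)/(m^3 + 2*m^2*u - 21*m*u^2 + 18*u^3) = (-m - 4*u)/(-m^2 - 3*m*u + 18*u^2)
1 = 1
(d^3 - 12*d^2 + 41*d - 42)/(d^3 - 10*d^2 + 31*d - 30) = (d - 7)/(d - 5)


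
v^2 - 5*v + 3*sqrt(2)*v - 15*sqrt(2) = (v - 5)*(v + 3*sqrt(2))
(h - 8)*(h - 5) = h^2 - 13*h + 40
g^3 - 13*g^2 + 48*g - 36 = (g - 6)^2*(g - 1)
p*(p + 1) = p^2 + p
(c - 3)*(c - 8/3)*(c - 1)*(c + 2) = c^4 - 14*c^3/3 + c^2/3 + 58*c/3 - 16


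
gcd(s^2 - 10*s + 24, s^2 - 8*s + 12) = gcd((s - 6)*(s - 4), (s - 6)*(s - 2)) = s - 6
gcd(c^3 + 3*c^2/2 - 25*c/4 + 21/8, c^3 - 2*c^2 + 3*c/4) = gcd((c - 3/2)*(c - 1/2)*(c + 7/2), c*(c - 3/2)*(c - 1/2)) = c^2 - 2*c + 3/4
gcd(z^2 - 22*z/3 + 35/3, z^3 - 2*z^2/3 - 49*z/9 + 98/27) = z - 7/3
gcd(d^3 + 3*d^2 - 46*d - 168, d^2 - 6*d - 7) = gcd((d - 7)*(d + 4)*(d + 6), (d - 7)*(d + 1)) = d - 7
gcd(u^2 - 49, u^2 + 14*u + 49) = u + 7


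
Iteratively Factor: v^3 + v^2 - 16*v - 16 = (v - 4)*(v^2 + 5*v + 4) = (v - 4)*(v + 4)*(v + 1)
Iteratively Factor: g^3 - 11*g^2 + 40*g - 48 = (g - 4)*(g^2 - 7*g + 12) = (g - 4)*(g - 3)*(g - 4)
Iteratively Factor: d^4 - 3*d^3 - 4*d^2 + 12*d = (d - 2)*(d^3 - d^2 - 6*d) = (d - 3)*(d - 2)*(d^2 + 2*d) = (d - 3)*(d - 2)*(d + 2)*(d)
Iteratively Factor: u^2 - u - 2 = (u - 2)*(u + 1)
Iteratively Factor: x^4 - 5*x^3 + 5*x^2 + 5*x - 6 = (x - 3)*(x^3 - 2*x^2 - x + 2) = (x - 3)*(x - 1)*(x^2 - x - 2) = (x - 3)*(x - 2)*(x - 1)*(x + 1)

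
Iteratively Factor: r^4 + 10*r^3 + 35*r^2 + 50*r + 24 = (r + 1)*(r^3 + 9*r^2 + 26*r + 24) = (r + 1)*(r + 2)*(r^2 + 7*r + 12) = (r + 1)*(r + 2)*(r + 3)*(r + 4)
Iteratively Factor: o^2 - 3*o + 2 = (o - 2)*(o - 1)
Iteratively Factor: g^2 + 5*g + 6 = (g + 3)*(g + 2)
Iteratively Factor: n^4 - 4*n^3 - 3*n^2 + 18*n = (n - 3)*(n^3 - n^2 - 6*n) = n*(n - 3)*(n^2 - n - 6) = n*(n - 3)*(n + 2)*(n - 3)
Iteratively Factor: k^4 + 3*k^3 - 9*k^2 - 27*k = (k + 3)*(k^3 - 9*k) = k*(k + 3)*(k^2 - 9) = k*(k - 3)*(k + 3)*(k + 3)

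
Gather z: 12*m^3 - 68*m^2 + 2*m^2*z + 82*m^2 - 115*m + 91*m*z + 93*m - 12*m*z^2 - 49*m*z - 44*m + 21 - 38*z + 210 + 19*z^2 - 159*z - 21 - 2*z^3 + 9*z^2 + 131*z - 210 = 12*m^3 + 14*m^2 - 66*m - 2*z^3 + z^2*(28 - 12*m) + z*(2*m^2 + 42*m - 66)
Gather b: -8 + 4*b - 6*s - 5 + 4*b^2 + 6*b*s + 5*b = 4*b^2 + b*(6*s + 9) - 6*s - 13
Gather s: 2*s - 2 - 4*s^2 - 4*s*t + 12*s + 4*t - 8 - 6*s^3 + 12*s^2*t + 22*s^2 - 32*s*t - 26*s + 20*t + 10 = -6*s^3 + s^2*(12*t + 18) + s*(-36*t - 12) + 24*t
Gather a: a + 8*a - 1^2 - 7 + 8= 9*a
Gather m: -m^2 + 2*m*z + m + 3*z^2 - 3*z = -m^2 + m*(2*z + 1) + 3*z^2 - 3*z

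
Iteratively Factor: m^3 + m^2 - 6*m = (m - 2)*(m^2 + 3*m) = (m - 2)*(m + 3)*(m)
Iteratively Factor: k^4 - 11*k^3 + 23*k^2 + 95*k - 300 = (k + 3)*(k^3 - 14*k^2 + 65*k - 100) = (k - 5)*(k + 3)*(k^2 - 9*k + 20) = (k - 5)*(k - 4)*(k + 3)*(k - 5)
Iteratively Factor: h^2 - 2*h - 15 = (h + 3)*(h - 5)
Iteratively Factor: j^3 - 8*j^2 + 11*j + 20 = (j - 5)*(j^2 - 3*j - 4) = (j - 5)*(j - 4)*(j + 1)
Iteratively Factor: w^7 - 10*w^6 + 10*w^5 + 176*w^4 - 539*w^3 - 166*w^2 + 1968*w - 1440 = (w - 5)*(w^6 - 5*w^5 - 15*w^4 + 101*w^3 - 34*w^2 - 336*w + 288) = (w - 5)*(w - 1)*(w^5 - 4*w^4 - 19*w^3 + 82*w^2 + 48*w - 288) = (w - 5)*(w - 1)*(w + 4)*(w^4 - 8*w^3 + 13*w^2 + 30*w - 72) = (w - 5)*(w - 3)*(w - 1)*(w + 4)*(w^3 - 5*w^2 - 2*w + 24) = (w - 5)*(w - 3)^2*(w - 1)*(w + 4)*(w^2 - 2*w - 8) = (w - 5)*(w - 3)^2*(w - 1)*(w + 2)*(w + 4)*(w - 4)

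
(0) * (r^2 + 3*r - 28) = 0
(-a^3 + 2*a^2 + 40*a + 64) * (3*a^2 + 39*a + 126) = -3*a^5 - 33*a^4 + 72*a^3 + 2004*a^2 + 7536*a + 8064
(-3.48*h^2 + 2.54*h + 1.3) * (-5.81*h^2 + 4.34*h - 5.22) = 20.2188*h^4 - 29.8606*h^3 + 21.6362*h^2 - 7.6168*h - 6.786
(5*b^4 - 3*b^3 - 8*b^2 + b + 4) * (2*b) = 10*b^5 - 6*b^4 - 16*b^3 + 2*b^2 + 8*b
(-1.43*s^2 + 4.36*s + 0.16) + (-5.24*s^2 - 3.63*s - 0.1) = -6.67*s^2 + 0.73*s + 0.06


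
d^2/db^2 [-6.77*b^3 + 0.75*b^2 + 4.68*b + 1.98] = 1.5 - 40.62*b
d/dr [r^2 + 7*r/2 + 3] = 2*r + 7/2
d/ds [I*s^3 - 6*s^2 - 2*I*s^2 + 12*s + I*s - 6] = 3*I*s^2 - 12*s - 4*I*s + 12 + I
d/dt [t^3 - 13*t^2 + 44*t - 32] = 3*t^2 - 26*t + 44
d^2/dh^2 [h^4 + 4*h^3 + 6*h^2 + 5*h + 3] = 12*h^2 + 24*h + 12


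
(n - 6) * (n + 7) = n^2 + n - 42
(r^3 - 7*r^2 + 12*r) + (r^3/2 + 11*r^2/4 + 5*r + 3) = 3*r^3/2 - 17*r^2/4 + 17*r + 3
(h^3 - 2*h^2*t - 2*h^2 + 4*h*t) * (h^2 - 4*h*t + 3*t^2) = h^5 - 6*h^4*t - 2*h^4 + 11*h^3*t^2 + 12*h^3*t - 6*h^2*t^3 - 22*h^2*t^2 + 12*h*t^3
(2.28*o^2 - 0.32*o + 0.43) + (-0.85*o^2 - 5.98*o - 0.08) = 1.43*o^2 - 6.3*o + 0.35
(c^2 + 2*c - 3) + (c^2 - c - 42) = 2*c^2 + c - 45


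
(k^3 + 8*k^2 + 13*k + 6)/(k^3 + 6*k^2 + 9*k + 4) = (k + 6)/(k + 4)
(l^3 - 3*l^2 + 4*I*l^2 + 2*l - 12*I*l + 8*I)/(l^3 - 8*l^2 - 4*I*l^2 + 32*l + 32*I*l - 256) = (l^2 - 3*l + 2)/(l^2 - 8*l*(1 + I) + 64*I)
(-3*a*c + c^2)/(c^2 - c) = (-3*a + c)/(c - 1)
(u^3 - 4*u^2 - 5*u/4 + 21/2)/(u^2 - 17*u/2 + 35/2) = (u^2 - u/2 - 3)/(u - 5)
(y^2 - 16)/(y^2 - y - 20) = (y - 4)/(y - 5)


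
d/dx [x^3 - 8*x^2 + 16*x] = 3*x^2 - 16*x + 16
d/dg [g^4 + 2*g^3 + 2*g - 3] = 4*g^3 + 6*g^2 + 2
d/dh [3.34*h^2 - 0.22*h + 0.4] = 6.68*h - 0.22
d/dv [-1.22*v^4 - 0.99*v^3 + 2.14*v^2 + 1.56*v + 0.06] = -4.88*v^3 - 2.97*v^2 + 4.28*v + 1.56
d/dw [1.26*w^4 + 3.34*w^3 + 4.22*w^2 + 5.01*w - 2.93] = 5.04*w^3 + 10.02*w^2 + 8.44*w + 5.01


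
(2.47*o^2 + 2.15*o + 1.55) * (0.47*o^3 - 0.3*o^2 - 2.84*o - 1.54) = 1.1609*o^5 + 0.2695*o^4 - 6.9313*o^3 - 10.3748*o^2 - 7.713*o - 2.387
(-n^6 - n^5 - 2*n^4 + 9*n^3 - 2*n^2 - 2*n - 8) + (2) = -n^6 - n^5 - 2*n^4 + 9*n^3 - 2*n^2 - 2*n - 6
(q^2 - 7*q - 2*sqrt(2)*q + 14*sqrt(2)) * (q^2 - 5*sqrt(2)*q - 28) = q^4 - 7*sqrt(2)*q^3 - 7*q^3 - 8*q^2 + 49*sqrt(2)*q^2 + 56*q + 56*sqrt(2)*q - 392*sqrt(2)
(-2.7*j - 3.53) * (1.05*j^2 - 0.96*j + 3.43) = -2.835*j^3 - 1.1145*j^2 - 5.8722*j - 12.1079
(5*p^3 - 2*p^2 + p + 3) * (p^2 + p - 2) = 5*p^5 + 3*p^4 - 11*p^3 + 8*p^2 + p - 6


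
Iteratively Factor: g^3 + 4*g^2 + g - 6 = (g + 2)*(g^2 + 2*g - 3) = (g - 1)*(g + 2)*(g + 3)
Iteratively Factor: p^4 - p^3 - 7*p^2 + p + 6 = (p - 1)*(p^3 - 7*p - 6) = (p - 3)*(p - 1)*(p^2 + 3*p + 2) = (p - 3)*(p - 1)*(p + 2)*(p + 1)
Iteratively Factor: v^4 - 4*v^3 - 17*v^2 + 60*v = (v + 4)*(v^3 - 8*v^2 + 15*v) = v*(v + 4)*(v^2 - 8*v + 15) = v*(v - 5)*(v + 4)*(v - 3)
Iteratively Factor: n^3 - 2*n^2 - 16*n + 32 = (n - 2)*(n^2 - 16) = (n - 2)*(n + 4)*(n - 4)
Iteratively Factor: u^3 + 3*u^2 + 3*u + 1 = (u + 1)*(u^2 + 2*u + 1) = (u + 1)^2*(u + 1)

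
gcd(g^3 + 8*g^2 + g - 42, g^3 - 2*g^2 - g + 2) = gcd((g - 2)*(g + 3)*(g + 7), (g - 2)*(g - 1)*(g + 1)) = g - 2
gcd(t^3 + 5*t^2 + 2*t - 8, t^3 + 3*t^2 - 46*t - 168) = t + 4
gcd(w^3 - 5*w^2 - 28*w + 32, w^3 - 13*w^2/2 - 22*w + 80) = w^2 - 4*w - 32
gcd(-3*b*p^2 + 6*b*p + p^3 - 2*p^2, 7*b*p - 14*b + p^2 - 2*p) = p - 2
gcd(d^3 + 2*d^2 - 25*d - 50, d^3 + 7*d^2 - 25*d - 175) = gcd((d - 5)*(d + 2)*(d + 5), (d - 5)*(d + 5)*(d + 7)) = d^2 - 25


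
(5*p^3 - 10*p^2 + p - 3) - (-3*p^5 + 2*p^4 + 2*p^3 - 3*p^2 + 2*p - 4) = 3*p^5 - 2*p^4 + 3*p^3 - 7*p^2 - p + 1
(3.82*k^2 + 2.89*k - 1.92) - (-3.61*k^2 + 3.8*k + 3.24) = 7.43*k^2 - 0.91*k - 5.16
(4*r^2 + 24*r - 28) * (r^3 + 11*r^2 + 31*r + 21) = 4*r^5 + 68*r^4 + 360*r^3 + 520*r^2 - 364*r - 588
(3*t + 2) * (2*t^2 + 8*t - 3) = 6*t^3 + 28*t^2 + 7*t - 6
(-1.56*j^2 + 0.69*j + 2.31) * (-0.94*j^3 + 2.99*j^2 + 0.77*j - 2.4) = 1.4664*j^5 - 5.313*j^4 - 1.3095*j^3 + 11.1822*j^2 + 0.1227*j - 5.544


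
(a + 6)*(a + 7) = a^2 + 13*a + 42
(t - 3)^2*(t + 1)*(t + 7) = t^4 + 2*t^3 - 32*t^2 + 30*t + 63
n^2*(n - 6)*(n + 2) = n^4 - 4*n^3 - 12*n^2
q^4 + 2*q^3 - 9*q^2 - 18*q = q*(q - 3)*(q + 2)*(q + 3)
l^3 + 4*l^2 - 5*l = l*(l - 1)*(l + 5)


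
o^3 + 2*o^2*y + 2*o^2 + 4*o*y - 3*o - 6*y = (o - 1)*(o + 3)*(o + 2*y)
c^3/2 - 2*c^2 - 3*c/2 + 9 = (c/2 + 1)*(c - 3)^2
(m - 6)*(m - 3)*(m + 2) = m^3 - 7*m^2 + 36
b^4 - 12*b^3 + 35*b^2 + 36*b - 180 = (b - 6)*(b - 5)*(b - 3)*(b + 2)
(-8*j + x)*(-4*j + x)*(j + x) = 32*j^3 + 20*j^2*x - 11*j*x^2 + x^3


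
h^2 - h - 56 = (h - 8)*(h + 7)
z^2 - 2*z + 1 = (z - 1)^2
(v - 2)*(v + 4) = v^2 + 2*v - 8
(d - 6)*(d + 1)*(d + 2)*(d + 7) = d^4 + 4*d^3 - 37*d^2 - 124*d - 84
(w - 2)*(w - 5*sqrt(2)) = w^2 - 5*sqrt(2)*w - 2*w + 10*sqrt(2)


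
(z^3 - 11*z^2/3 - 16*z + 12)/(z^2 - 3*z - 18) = z - 2/3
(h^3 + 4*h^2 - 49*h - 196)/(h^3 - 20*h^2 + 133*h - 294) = (h^2 + 11*h + 28)/(h^2 - 13*h + 42)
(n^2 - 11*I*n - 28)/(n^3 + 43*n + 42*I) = (n - 4*I)/(n^2 + 7*I*n - 6)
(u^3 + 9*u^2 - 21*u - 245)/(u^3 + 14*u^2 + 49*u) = (u - 5)/u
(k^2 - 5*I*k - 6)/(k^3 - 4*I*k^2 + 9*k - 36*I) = (k - 2*I)/(k^2 - I*k + 12)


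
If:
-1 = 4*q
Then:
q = -1/4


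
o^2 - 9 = (o - 3)*(o + 3)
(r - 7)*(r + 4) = r^2 - 3*r - 28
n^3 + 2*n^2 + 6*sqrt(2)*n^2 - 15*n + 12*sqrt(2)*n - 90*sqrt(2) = (n - 3)*(n + 5)*(n + 6*sqrt(2))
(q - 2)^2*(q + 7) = q^3 + 3*q^2 - 24*q + 28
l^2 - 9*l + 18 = (l - 6)*(l - 3)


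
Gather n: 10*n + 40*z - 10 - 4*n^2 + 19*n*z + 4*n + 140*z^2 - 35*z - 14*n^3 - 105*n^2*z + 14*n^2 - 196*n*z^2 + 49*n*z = -14*n^3 + n^2*(10 - 105*z) + n*(-196*z^2 + 68*z + 14) + 140*z^2 + 5*z - 10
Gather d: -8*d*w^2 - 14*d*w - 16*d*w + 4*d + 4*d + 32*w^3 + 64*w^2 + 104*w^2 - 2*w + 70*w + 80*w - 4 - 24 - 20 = d*(-8*w^2 - 30*w + 8) + 32*w^3 + 168*w^2 + 148*w - 48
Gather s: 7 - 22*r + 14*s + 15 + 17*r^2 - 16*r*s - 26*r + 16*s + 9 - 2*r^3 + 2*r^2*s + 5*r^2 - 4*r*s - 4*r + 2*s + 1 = -2*r^3 + 22*r^2 - 52*r + s*(2*r^2 - 20*r + 32) + 32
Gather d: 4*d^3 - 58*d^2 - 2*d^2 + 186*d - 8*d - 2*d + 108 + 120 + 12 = 4*d^3 - 60*d^2 + 176*d + 240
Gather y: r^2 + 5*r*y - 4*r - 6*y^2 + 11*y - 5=r^2 - 4*r - 6*y^2 + y*(5*r + 11) - 5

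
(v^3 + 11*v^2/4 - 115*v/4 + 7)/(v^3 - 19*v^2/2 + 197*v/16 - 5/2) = 4*(v^2 + 3*v - 28)/(4*v^2 - 37*v + 40)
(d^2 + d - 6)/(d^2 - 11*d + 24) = (d^2 + d - 6)/(d^2 - 11*d + 24)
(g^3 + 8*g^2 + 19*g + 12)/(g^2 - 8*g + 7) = (g^3 + 8*g^2 + 19*g + 12)/(g^2 - 8*g + 7)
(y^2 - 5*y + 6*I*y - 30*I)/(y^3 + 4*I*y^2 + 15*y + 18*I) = (y - 5)/(y^2 - 2*I*y + 3)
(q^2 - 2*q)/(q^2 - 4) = q/(q + 2)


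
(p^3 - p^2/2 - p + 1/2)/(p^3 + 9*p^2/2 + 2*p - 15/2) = (2*p^2 + p - 1)/(2*p^2 + 11*p + 15)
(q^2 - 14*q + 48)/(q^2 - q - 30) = (q - 8)/(q + 5)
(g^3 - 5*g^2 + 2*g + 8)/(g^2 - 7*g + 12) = (g^2 - g - 2)/(g - 3)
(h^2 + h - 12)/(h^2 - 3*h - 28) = (h - 3)/(h - 7)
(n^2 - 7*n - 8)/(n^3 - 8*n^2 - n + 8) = 1/(n - 1)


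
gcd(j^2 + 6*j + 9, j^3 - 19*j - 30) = j + 3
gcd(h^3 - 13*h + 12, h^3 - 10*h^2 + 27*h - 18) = h^2 - 4*h + 3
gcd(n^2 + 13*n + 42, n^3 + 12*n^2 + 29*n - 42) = n^2 + 13*n + 42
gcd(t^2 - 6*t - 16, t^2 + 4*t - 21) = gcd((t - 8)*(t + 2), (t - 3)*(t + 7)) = 1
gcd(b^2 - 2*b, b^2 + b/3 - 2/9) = 1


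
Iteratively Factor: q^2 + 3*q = (q)*(q + 3)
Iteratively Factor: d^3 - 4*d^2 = (d - 4)*(d^2) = d*(d - 4)*(d)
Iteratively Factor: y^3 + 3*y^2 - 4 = (y + 2)*(y^2 + y - 2) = (y + 2)^2*(y - 1)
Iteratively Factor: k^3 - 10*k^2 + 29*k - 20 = (k - 5)*(k^2 - 5*k + 4) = (k - 5)*(k - 1)*(k - 4)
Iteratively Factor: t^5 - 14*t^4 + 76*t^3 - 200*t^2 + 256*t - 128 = (t - 2)*(t^4 - 12*t^3 + 52*t^2 - 96*t + 64) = (t - 2)^2*(t^3 - 10*t^2 + 32*t - 32) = (t - 2)^3*(t^2 - 8*t + 16) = (t - 4)*(t - 2)^3*(t - 4)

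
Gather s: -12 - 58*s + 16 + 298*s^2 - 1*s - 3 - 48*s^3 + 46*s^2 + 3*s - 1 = -48*s^3 + 344*s^2 - 56*s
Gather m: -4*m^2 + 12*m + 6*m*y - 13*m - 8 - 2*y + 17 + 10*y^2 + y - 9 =-4*m^2 + m*(6*y - 1) + 10*y^2 - y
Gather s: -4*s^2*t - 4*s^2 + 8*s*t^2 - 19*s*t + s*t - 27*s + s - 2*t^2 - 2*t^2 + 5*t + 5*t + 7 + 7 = s^2*(-4*t - 4) + s*(8*t^2 - 18*t - 26) - 4*t^2 + 10*t + 14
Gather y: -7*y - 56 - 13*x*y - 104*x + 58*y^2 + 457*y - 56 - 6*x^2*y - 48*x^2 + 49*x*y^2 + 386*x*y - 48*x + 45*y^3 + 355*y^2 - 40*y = -48*x^2 - 152*x + 45*y^3 + y^2*(49*x + 413) + y*(-6*x^2 + 373*x + 410) - 112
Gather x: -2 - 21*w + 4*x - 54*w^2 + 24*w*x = -54*w^2 - 21*w + x*(24*w + 4) - 2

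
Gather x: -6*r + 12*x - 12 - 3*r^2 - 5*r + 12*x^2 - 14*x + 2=-3*r^2 - 11*r + 12*x^2 - 2*x - 10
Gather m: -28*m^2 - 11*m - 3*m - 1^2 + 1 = -28*m^2 - 14*m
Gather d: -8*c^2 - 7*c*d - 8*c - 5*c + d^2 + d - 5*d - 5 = -8*c^2 - 13*c + d^2 + d*(-7*c - 4) - 5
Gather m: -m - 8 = -m - 8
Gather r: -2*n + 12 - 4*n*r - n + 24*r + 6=-3*n + r*(24 - 4*n) + 18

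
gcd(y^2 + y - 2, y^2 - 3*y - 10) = y + 2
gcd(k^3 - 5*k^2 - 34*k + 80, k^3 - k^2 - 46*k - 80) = k^2 - 3*k - 40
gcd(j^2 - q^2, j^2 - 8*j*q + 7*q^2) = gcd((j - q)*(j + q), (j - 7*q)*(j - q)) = -j + q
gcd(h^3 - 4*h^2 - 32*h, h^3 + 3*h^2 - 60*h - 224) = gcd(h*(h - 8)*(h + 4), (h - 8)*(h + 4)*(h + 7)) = h^2 - 4*h - 32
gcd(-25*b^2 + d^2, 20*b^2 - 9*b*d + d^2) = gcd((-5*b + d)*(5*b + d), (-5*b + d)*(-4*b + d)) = 5*b - d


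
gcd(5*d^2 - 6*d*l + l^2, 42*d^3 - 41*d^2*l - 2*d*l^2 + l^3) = d - l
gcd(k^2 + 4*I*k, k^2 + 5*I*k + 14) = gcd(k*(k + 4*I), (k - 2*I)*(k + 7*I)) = 1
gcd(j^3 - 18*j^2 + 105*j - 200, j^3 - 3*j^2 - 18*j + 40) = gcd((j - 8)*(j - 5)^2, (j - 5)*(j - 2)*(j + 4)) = j - 5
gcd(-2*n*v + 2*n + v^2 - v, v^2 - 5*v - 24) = 1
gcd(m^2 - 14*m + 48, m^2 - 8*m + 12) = m - 6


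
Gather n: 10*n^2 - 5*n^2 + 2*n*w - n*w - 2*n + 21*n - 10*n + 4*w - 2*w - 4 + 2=5*n^2 + n*(w + 9) + 2*w - 2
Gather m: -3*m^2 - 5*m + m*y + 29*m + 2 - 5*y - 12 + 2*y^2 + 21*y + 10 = -3*m^2 + m*(y + 24) + 2*y^2 + 16*y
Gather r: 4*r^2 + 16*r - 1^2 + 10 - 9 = 4*r^2 + 16*r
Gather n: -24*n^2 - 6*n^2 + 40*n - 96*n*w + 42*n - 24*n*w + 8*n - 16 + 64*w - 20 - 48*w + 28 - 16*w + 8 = -30*n^2 + n*(90 - 120*w)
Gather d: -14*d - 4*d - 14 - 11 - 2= -18*d - 27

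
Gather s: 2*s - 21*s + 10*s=-9*s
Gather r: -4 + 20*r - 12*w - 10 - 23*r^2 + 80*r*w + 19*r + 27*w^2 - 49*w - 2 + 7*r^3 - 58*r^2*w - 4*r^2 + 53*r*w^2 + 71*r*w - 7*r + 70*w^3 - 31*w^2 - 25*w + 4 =7*r^3 + r^2*(-58*w - 27) + r*(53*w^2 + 151*w + 32) + 70*w^3 - 4*w^2 - 86*w - 12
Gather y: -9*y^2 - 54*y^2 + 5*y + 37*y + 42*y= -63*y^2 + 84*y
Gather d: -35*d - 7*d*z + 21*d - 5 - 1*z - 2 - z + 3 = d*(-7*z - 14) - 2*z - 4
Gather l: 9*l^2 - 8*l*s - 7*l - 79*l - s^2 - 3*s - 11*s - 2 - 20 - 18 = 9*l^2 + l*(-8*s - 86) - s^2 - 14*s - 40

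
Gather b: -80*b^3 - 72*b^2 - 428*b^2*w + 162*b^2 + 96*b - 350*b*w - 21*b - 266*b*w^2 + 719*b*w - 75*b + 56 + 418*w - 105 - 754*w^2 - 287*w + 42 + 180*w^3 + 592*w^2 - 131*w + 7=-80*b^3 + b^2*(90 - 428*w) + b*(-266*w^2 + 369*w) + 180*w^3 - 162*w^2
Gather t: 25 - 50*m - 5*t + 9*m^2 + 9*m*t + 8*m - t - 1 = 9*m^2 - 42*m + t*(9*m - 6) + 24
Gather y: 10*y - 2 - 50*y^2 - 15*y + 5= -50*y^2 - 5*y + 3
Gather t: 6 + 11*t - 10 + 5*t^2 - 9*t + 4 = 5*t^2 + 2*t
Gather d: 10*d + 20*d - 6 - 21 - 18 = 30*d - 45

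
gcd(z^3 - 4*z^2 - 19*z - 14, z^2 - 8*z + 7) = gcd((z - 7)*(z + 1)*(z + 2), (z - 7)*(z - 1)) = z - 7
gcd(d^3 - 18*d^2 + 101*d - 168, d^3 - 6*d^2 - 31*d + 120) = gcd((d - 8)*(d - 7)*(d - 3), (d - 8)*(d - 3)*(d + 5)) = d^2 - 11*d + 24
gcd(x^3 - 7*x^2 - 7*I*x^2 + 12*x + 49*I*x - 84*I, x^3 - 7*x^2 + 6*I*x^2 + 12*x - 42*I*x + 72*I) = x^2 - 7*x + 12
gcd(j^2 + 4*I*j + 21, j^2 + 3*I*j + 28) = j + 7*I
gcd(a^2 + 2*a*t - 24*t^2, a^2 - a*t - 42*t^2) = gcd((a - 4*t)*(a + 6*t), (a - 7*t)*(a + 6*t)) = a + 6*t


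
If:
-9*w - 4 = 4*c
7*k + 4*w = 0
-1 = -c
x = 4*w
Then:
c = 1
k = 32/63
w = -8/9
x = -32/9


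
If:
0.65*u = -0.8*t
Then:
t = -0.8125*u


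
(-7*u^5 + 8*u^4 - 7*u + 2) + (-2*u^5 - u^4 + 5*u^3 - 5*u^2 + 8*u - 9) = -9*u^5 + 7*u^4 + 5*u^3 - 5*u^2 + u - 7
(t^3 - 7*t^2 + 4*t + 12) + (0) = t^3 - 7*t^2 + 4*t + 12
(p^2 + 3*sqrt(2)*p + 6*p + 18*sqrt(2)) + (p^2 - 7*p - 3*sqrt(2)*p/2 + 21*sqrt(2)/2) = 2*p^2 - p + 3*sqrt(2)*p/2 + 57*sqrt(2)/2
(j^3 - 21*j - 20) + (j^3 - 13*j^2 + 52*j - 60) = 2*j^3 - 13*j^2 + 31*j - 80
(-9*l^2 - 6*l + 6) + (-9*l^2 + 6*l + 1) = 7 - 18*l^2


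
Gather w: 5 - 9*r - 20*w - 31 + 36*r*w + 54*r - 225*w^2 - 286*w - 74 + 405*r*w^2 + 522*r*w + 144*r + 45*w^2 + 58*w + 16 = 189*r + w^2*(405*r - 180) + w*(558*r - 248) - 84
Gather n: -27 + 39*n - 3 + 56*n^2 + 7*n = 56*n^2 + 46*n - 30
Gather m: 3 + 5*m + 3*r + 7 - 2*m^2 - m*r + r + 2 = -2*m^2 + m*(5 - r) + 4*r + 12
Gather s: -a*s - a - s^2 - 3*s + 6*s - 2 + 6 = -a - s^2 + s*(3 - a) + 4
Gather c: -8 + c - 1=c - 9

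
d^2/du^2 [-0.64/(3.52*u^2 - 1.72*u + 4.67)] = (15.859712*u^2 - 7.749632*u - 0.64*(7.04*u - 1.72)*(14.08*u - 3.44) + 21.041152)/(3.52*u^2 - 1.72*u + 4.67)^3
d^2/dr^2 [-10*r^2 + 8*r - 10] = -20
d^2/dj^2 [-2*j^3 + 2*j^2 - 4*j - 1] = 4 - 12*j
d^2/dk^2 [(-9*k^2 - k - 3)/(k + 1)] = -22/(k^3 + 3*k^2 + 3*k + 1)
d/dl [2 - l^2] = -2*l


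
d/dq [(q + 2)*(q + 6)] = 2*q + 8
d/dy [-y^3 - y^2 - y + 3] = -3*y^2 - 2*y - 1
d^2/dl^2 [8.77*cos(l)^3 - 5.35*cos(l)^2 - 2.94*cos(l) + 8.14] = -3.6375*cos(l) + 10.7*cos(2*l) - 19.7325*cos(3*l)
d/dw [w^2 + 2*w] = 2*w + 2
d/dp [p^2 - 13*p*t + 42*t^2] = 2*p - 13*t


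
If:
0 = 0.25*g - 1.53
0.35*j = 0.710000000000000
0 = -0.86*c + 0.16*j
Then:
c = 0.38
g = 6.12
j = 2.03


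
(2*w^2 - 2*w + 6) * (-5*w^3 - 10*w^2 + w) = -10*w^5 - 10*w^4 - 8*w^3 - 62*w^2 + 6*w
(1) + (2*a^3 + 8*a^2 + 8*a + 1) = 2*a^3 + 8*a^2 + 8*a + 2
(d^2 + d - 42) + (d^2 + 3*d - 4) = 2*d^2 + 4*d - 46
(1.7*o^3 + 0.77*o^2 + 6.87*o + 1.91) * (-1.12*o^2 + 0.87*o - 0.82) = -1.904*o^5 + 0.6166*o^4 - 8.4185*o^3 + 3.2063*o^2 - 3.9717*o - 1.5662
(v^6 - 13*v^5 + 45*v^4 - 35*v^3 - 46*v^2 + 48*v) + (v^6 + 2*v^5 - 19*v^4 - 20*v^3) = 2*v^6 - 11*v^5 + 26*v^4 - 55*v^3 - 46*v^2 + 48*v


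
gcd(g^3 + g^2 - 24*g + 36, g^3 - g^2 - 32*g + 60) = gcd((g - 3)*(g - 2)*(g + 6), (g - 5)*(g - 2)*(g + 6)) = g^2 + 4*g - 12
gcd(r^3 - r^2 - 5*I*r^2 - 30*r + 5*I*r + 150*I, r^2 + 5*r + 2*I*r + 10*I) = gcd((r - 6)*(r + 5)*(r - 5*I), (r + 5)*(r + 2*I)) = r + 5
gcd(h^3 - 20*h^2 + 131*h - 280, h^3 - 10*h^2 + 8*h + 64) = h - 8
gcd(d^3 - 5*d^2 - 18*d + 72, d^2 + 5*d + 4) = d + 4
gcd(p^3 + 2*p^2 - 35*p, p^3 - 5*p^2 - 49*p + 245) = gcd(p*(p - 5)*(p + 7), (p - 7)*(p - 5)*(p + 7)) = p^2 + 2*p - 35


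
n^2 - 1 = (n - 1)*(n + 1)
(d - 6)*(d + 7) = d^2 + d - 42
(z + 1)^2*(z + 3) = z^3 + 5*z^2 + 7*z + 3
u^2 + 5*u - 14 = (u - 2)*(u + 7)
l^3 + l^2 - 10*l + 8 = (l - 2)*(l - 1)*(l + 4)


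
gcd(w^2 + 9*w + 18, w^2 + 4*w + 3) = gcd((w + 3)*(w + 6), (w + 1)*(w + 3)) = w + 3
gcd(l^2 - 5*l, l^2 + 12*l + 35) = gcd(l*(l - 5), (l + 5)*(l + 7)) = 1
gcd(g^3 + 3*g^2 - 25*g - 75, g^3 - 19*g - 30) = g^2 - 2*g - 15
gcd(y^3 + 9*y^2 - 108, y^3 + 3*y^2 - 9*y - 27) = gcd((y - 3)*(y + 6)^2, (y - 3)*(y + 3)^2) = y - 3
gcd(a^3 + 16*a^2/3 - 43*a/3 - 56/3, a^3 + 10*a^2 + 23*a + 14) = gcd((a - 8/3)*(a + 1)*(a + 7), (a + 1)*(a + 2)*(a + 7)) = a^2 + 8*a + 7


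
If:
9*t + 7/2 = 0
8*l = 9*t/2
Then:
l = -7/32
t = -7/18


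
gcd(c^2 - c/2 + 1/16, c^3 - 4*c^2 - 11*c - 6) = 1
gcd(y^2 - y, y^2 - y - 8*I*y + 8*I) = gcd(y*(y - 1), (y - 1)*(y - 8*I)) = y - 1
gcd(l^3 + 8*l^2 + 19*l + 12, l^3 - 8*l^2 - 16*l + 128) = l + 4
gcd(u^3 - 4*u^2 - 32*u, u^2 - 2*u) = u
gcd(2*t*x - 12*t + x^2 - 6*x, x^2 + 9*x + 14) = 1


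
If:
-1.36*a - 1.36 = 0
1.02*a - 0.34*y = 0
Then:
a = -1.00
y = -3.00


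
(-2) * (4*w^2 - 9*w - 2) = -8*w^2 + 18*w + 4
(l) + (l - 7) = 2*l - 7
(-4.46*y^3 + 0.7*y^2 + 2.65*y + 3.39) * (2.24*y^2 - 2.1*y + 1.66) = -9.9904*y^5 + 10.934*y^4 - 2.9376*y^3 + 3.1906*y^2 - 2.72*y + 5.6274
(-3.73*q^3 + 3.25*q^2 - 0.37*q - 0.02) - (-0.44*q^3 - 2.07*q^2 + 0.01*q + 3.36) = -3.29*q^3 + 5.32*q^2 - 0.38*q - 3.38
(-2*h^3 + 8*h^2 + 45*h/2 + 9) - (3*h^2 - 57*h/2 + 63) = -2*h^3 + 5*h^2 + 51*h - 54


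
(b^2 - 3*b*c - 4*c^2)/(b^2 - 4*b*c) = (b + c)/b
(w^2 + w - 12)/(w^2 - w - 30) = (-w^2 - w + 12)/(-w^2 + w + 30)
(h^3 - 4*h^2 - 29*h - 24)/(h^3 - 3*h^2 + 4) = (h^2 - 5*h - 24)/(h^2 - 4*h + 4)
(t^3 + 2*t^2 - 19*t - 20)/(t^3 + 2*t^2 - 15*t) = (t^2 - 3*t - 4)/(t*(t - 3))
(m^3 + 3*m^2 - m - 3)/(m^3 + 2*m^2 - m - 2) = (m + 3)/(m + 2)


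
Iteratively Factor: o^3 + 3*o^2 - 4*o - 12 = (o - 2)*(o^2 + 5*o + 6) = (o - 2)*(o + 3)*(o + 2)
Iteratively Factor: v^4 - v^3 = (v)*(v^3 - v^2) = v^2*(v^2 - v) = v^3*(v - 1)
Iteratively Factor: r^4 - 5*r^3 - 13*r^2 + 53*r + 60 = (r + 3)*(r^3 - 8*r^2 + 11*r + 20) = (r - 5)*(r + 3)*(r^2 - 3*r - 4) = (r - 5)*(r + 1)*(r + 3)*(r - 4)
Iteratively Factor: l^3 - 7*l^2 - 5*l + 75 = (l - 5)*(l^2 - 2*l - 15) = (l - 5)^2*(l + 3)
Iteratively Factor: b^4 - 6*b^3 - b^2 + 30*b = (b - 5)*(b^3 - b^2 - 6*b) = (b - 5)*(b - 3)*(b^2 + 2*b) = (b - 5)*(b - 3)*(b + 2)*(b)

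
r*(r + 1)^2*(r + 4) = r^4 + 6*r^3 + 9*r^2 + 4*r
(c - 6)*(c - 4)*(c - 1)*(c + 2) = c^4 - 9*c^3 + 12*c^2 + 44*c - 48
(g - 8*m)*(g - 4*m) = g^2 - 12*g*m + 32*m^2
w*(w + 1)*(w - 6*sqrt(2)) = w^3 - 6*sqrt(2)*w^2 + w^2 - 6*sqrt(2)*w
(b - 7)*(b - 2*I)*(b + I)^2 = b^4 - 7*b^3 + 3*b^2 - 21*b + 2*I*b - 14*I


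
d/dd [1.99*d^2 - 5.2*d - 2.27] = 3.98*d - 5.2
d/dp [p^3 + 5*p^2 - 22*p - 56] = 3*p^2 + 10*p - 22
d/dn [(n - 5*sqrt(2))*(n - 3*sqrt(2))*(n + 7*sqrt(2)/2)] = 3*n^2 - 9*sqrt(2)*n - 26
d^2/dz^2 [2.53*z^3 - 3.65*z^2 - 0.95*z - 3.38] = 15.18*z - 7.3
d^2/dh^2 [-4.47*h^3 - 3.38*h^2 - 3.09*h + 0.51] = -26.82*h - 6.76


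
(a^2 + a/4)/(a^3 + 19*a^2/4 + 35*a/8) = 2*(4*a + 1)/(8*a^2 + 38*a + 35)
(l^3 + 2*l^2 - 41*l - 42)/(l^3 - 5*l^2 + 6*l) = (l^3 + 2*l^2 - 41*l - 42)/(l*(l^2 - 5*l + 6))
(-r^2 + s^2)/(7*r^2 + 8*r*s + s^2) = (-r + s)/(7*r + s)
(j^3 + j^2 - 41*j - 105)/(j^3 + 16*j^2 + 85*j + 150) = (j^2 - 4*j - 21)/(j^2 + 11*j + 30)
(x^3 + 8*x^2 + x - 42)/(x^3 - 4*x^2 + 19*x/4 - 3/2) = 4*(x^2 + 10*x + 21)/(4*x^2 - 8*x + 3)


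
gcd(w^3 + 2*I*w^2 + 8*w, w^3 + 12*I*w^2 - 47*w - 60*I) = w + 4*I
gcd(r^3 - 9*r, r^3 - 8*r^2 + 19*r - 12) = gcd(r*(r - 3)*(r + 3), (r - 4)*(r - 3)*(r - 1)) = r - 3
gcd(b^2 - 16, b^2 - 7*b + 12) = b - 4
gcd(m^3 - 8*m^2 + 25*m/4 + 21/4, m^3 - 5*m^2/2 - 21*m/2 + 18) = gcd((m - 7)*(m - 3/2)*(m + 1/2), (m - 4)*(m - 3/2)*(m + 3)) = m - 3/2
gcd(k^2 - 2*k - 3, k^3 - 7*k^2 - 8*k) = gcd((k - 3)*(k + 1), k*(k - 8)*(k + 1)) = k + 1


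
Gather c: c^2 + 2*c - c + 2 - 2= c^2 + c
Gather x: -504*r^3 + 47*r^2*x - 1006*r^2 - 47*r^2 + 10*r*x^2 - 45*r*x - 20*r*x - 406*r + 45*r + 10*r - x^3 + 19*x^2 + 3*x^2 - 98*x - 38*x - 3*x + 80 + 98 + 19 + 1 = -504*r^3 - 1053*r^2 - 351*r - x^3 + x^2*(10*r + 22) + x*(47*r^2 - 65*r - 139) + 198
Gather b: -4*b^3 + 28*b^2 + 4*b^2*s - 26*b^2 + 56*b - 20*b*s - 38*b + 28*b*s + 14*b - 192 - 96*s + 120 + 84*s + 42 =-4*b^3 + b^2*(4*s + 2) + b*(8*s + 32) - 12*s - 30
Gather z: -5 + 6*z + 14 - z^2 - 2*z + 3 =-z^2 + 4*z + 12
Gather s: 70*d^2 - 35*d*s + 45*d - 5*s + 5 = 70*d^2 + 45*d + s*(-35*d - 5) + 5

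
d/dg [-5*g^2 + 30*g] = 30 - 10*g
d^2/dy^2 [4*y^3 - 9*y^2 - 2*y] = 24*y - 18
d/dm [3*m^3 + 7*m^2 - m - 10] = 9*m^2 + 14*m - 1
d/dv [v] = 1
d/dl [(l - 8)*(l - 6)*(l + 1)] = 3*l^2 - 26*l + 34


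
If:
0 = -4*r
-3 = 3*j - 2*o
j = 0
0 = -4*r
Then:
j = 0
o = 3/2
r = 0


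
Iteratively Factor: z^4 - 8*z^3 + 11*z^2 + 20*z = (z - 5)*(z^3 - 3*z^2 - 4*z) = (z - 5)*(z - 4)*(z^2 + z) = z*(z - 5)*(z - 4)*(z + 1)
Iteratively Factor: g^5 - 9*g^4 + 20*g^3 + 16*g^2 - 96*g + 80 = (g - 2)*(g^4 - 7*g^3 + 6*g^2 + 28*g - 40) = (g - 5)*(g - 2)*(g^3 - 2*g^2 - 4*g + 8) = (g - 5)*(g - 2)^2*(g^2 - 4) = (g - 5)*(g - 2)^3*(g + 2)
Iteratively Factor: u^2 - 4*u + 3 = (u - 1)*(u - 3)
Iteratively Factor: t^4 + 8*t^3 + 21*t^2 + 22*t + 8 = (t + 1)*(t^3 + 7*t^2 + 14*t + 8) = (t + 1)*(t + 2)*(t^2 + 5*t + 4) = (t + 1)*(t + 2)*(t + 4)*(t + 1)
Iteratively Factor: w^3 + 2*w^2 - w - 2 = (w + 2)*(w^2 - 1) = (w - 1)*(w + 2)*(w + 1)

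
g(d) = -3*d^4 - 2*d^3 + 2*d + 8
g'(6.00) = -2806.00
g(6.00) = -4300.00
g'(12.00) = -21598.00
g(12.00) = -65632.00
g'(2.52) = -228.14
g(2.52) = -139.95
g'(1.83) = -91.64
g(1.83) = -34.24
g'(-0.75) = 3.69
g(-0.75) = 6.39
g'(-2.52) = 155.93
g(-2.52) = -86.02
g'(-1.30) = 18.22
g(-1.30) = 1.23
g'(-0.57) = 2.27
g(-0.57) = 6.91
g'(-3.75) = 550.44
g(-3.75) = -487.29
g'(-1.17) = 13.01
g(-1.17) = 3.24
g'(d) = -12*d^3 - 6*d^2 + 2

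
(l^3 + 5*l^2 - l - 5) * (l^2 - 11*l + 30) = l^5 - 6*l^4 - 26*l^3 + 156*l^2 + 25*l - 150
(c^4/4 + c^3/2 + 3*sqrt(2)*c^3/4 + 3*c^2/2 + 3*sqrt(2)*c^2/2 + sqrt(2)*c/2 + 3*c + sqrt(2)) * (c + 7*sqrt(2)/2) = c^5/4 + c^4/2 + 13*sqrt(2)*c^4/8 + 13*sqrt(2)*c^3/4 + 27*c^3/4 + 23*sqrt(2)*c^2/4 + 27*c^2/2 + 7*c/2 + 23*sqrt(2)*c/2 + 7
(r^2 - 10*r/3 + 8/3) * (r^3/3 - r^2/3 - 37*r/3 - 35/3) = r^5/3 - 13*r^4/9 - 31*r^3/3 + 257*r^2/9 + 6*r - 280/9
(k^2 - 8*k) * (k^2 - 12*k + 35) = k^4 - 20*k^3 + 131*k^2 - 280*k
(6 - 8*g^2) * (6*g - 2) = -48*g^3 + 16*g^2 + 36*g - 12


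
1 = 1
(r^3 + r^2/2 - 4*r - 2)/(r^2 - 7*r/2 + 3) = (2*r^2 + 5*r + 2)/(2*r - 3)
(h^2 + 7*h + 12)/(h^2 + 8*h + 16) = (h + 3)/(h + 4)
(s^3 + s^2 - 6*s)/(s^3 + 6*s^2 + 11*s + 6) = s*(s - 2)/(s^2 + 3*s + 2)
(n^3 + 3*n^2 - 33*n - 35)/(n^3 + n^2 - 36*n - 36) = (n^2 + 2*n - 35)/(n^2 - 36)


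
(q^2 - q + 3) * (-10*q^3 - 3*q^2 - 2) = -10*q^5 + 7*q^4 - 27*q^3 - 11*q^2 + 2*q - 6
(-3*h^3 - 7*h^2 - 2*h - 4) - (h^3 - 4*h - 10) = -4*h^3 - 7*h^2 + 2*h + 6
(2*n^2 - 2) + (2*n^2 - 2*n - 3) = 4*n^2 - 2*n - 5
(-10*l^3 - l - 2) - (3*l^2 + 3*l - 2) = -10*l^3 - 3*l^2 - 4*l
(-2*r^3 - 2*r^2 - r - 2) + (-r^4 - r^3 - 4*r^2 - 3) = -r^4 - 3*r^3 - 6*r^2 - r - 5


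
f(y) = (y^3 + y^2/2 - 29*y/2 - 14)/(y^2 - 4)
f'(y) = -2*y*(y^3 + y^2/2 - 29*y/2 - 14)/(y^2 - 4)^2 + (3*y^2 + y - 29/2)/(y^2 - 4) = (y^4 + 5*y^2/2 + 24*y + 58)/(y^4 - 8*y^2 + 16)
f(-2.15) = 15.34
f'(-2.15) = 101.48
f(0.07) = 3.76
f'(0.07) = 3.74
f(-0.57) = 1.57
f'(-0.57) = 3.35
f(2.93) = -5.90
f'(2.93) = 10.63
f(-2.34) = 6.68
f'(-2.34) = 20.90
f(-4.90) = -2.43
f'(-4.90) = 1.44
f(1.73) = 32.18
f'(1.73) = 114.33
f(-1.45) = -2.65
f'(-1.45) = 9.13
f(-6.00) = -3.91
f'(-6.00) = 1.27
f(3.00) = -5.20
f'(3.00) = 9.34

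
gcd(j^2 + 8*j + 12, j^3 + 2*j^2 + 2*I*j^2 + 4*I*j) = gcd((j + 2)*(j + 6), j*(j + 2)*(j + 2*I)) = j + 2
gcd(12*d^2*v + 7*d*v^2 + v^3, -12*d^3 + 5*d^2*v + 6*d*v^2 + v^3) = 12*d^2 + 7*d*v + v^2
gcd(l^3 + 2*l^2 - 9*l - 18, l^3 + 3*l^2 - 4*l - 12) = l^2 + 5*l + 6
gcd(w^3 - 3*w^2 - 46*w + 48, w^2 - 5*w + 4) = w - 1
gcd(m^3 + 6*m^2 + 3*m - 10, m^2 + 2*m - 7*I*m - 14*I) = m + 2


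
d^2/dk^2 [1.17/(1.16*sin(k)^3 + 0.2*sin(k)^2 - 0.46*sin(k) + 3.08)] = (28.338336*(0.114942528735632*sin(k) - 1.0*cos(k)^2 + 0.867816091954023)^2*cos(k)^2 + (0.479699999999999*sin(k) - 3.0537*sin(3*k) - 0.468*cos(2*k))*(1.16*sin(k)^3 + 0.2*sin(k)^2 - 0.46*sin(k) + 3.08))/(1.16*sin(k)^3 + 0.2*sin(k)^2 - 0.46*sin(k) + 3.08)^3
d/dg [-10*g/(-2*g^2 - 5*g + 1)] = 10*(-2*g^2 - 1)/(4*g^4 + 20*g^3 + 21*g^2 - 10*g + 1)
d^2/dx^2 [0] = 0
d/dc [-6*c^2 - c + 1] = -12*c - 1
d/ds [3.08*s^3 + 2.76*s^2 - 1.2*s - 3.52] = 9.24*s^2 + 5.52*s - 1.2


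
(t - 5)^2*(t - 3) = t^3 - 13*t^2 + 55*t - 75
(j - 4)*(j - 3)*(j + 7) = j^3 - 37*j + 84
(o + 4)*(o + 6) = o^2 + 10*o + 24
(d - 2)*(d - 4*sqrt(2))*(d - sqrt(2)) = d^3 - 5*sqrt(2)*d^2 - 2*d^2 + 8*d + 10*sqrt(2)*d - 16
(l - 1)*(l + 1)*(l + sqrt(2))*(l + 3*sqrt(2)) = l^4 + 4*sqrt(2)*l^3 + 5*l^2 - 4*sqrt(2)*l - 6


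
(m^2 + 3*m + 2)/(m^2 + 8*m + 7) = (m + 2)/(m + 7)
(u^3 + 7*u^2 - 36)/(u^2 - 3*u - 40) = (-u^3 - 7*u^2 + 36)/(-u^2 + 3*u + 40)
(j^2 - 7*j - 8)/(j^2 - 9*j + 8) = (j + 1)/(j - 1)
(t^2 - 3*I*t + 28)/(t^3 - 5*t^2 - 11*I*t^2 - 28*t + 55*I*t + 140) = (t + 4*I)/(t^2 - t*(5 + 4*I) + 20*I)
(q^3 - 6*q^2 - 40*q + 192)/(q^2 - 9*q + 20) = (q^2 - 2*q - 48)/(q - 5)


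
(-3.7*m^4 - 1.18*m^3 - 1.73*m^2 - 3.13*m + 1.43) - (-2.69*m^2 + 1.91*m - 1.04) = -3.7*m^4 - 1.18*m^3 + 0.96*m^2 - 5.04*m + 2.47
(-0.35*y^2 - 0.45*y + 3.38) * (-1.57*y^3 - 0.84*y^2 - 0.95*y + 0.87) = 0.5495*y^5 + 1.0005*y^4 - 4.5961*y^3 - 2.7162*y^2 - 3.6025*y + 2.9406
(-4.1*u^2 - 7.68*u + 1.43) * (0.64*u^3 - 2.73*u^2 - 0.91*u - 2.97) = -2.624*u^5 + 6.2778*u^4 + 25.6126*u^3 + 15.2619*u^2 + 21.5083*u - 4.2471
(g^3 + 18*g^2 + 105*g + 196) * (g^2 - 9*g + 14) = g^5 + 9*g^4 - 43*g^3 - 497*g^2 - 294*g + 2744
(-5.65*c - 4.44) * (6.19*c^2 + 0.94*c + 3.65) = -34.9735*c^3 - 32.7946*c^2 - 24.7961*c - 16.206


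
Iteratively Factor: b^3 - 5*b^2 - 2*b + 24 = (b - 3)*(b^2 - 2*b - 8) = (b - 3)*(b + 2)*(b - 4)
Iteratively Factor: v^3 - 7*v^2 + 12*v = (v - 4)*(v^2 - 3*v) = v*(v - 4)*(v - 3)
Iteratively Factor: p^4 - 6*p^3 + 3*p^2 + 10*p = (p - 5)*(p^3 - p^2 - 2*p) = (p - 5)*(p + 1)*(p^2 - 2*p) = (p - 5)*(p - 2)*(p + 1)*(p)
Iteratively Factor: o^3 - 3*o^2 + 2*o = (o - 2)*(o^2 - o) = (o - 2)*(o - 1)*(o)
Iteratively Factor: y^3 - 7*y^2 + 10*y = (y - 2)*(y^2 - 5*y) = (y - 5)*(y - 2)*(y)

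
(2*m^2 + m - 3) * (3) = 6*m^2 + 3*m - 9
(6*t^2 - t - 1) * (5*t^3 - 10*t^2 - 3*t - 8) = 30*t^5 - 65*t^4 - 13*t^3 - 35*t^2 + 11*t + 8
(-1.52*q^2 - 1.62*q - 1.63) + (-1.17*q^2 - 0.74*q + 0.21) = -2.69*q^2 - 2.36*q - 1.42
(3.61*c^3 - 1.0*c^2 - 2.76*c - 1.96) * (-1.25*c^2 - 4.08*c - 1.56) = -4.5125*c^5 - 13.4788*c^4 + 1.8984*c^3 + 15.2708*c^2 + 12.3024*c + 3.0576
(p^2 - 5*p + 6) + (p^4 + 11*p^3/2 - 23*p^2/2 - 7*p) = p^4 + 11*p^3/2 - 21*p^2/2 - 12*p + 6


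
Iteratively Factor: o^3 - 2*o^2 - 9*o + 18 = (o + 3)*(o^2 - 5*o + 6) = (o - 2)*(o + 3)*(o - 3)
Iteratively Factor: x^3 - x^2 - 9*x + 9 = (x - 1)*(x^2 - 9) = (x - 3)*(x - 1)*(x + 3)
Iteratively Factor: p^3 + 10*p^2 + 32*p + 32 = (p + 4)*(p^2 + 6*p + 8) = (p + 2)*(p + 4)*(p + 4)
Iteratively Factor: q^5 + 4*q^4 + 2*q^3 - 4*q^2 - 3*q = (q - 1)*(q^4 + 5*q^3 + 7*q^2 + 3*q) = q*(q - 1)*(q^3 + 5*q^2 + 7*q + 3) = q*(q - 1)*(q + 1)*(q^2 + 4*q + 3) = q*(q - 1)*(q + 1)*(q + 3)*(q + 1)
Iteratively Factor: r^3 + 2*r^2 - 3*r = (r - 1)*(r^2 + 3*r) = (r - 1)*(r + 3)*(r)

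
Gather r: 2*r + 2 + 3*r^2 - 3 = 3*r^2 + 2*r - 1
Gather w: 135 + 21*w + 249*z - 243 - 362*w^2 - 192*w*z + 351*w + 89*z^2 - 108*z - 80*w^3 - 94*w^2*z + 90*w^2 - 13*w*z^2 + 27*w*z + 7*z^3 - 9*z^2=-80*w^3 + w^2*(-94*z - 272) + w*(-13*z^2 - 165*z + 372) + 7*z^3 + 80*z^2 + 141*z - 108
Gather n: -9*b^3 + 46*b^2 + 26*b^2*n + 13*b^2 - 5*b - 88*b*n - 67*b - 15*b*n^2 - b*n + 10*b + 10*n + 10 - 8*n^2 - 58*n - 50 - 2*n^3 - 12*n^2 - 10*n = -9*b^3 + 59*b^2 - 62*b - 2*n^3 + n^2*(-15*b - 20) + n*(26*b^2 - 89*b - 58) - 40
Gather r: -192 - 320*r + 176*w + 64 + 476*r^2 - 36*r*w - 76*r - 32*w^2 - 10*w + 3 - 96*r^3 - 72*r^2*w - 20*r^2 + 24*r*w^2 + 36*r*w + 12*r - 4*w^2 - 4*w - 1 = -96*r^3 + r^2*(456 - 72*w) + r*(24*w^2 - 384) - 36*w^2 + 162*w - 126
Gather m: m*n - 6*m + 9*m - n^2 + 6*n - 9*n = m*(n + 3) - n^2 - 3*n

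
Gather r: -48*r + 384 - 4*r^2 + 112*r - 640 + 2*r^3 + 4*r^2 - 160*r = 2*r^3 - 96*r - 256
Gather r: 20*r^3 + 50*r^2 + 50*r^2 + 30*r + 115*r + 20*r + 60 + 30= 20*r^3 + 100*r^2 + 165*r + 90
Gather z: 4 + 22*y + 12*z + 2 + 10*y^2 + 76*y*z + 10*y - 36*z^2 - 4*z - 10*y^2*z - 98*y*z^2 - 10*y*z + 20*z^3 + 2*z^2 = 10*y^2 + 32*y + 20*z^3 + z^2*(-98*y - 34) + z*(-10*y^2 + 66*y + 8) + 6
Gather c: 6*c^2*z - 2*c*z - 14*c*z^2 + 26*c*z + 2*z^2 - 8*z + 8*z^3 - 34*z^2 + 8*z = 6*c^2*z + c*(-14*z^2 + 24*z) + 8*z^3 - 32*z^2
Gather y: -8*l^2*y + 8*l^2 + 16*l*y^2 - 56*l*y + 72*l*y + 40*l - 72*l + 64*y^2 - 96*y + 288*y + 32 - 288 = 8*l^2 - 32*l + y^2*(16*l + 64) + y*(-8*l^2 + 16*l + 192) - 256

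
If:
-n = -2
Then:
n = 2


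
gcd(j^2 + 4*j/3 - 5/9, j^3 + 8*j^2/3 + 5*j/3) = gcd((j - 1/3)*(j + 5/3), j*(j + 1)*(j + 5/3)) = j + 5/3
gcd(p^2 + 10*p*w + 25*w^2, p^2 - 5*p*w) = 1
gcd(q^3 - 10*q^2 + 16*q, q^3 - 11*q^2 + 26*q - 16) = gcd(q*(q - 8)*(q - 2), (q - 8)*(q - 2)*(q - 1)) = q^2 - 10*q + 16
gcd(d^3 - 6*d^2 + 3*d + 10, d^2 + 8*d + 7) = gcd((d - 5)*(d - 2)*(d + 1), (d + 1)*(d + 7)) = d + 1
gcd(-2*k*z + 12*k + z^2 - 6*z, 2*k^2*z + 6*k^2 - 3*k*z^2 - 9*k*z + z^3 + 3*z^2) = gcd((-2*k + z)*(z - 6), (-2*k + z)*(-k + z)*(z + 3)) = -2*k + z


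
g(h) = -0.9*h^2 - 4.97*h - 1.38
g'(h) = -1.8*h - 4.97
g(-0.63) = 1.39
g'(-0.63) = -3.84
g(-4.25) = 3.49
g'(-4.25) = 2.68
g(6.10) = -65.19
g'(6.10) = -15.95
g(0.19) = -2.36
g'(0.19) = -5.31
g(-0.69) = 1.62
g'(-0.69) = -3.73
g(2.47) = -19.15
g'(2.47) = -9.42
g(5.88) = -61.72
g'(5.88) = -15.55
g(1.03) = -7.45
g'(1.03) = -6.82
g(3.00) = -24.39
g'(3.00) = -10.37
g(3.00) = -24.39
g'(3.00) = -10.37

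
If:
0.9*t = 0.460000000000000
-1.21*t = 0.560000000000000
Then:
No Solution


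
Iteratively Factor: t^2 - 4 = (t + 2)*(t - 2)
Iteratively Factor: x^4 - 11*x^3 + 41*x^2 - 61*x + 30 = (x - 2)*(x^3 - 9*x^2 + 23*x - 15) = (x - 5)*(x - 2)*(x^2 - 4*x + 3) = (x - 5)*(x - 3)*(x - 2)*(x - 1)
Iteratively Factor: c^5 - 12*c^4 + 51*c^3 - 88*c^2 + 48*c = (c - 3)*(c^4 - 9*c^3 + 24*c^2 - 16*c) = c*(c - 3)*(c^3 - 9*c^2 + 24*c - 16) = c*(c - 3)*(c - 1)*(c^2 - 8*c + 16) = c*(c - 4)*(c - 3)*(c - 1)*(c - 4)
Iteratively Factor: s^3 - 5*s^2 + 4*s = (s - 1)*(s^2 - 4*s) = (s - 4)*(s - 1)*(s)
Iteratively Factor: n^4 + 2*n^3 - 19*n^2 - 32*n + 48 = (n - 1)*(n^3 + 3*n^2 - 16*n - 48) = (n - 1)*(n + 4)*(n^2 - n - 12) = (n - 4)*(n - 1)*(n + 4)*(n + 3)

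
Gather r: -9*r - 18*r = -27*r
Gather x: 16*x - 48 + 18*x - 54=34*x - 102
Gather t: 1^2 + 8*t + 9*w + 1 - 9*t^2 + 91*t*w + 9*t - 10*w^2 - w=-9*t^2 + t*(91*w + 17) - 10*w^2 + 8*w + 2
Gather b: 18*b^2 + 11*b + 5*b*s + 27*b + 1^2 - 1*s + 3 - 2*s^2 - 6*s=18*b^2 + b*(5*s + 38) - 2*s^2 - 7*s + 4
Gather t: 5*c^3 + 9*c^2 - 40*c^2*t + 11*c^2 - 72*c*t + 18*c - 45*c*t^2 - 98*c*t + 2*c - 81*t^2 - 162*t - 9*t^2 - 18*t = 5*c^3 + 20*c^2 + 20*c + t^2*(-45*c - 90) + t*(-40*c^2 - 170*c - 180)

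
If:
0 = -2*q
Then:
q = 0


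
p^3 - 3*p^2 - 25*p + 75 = (p - 5)*(p - 3)*(p + 5)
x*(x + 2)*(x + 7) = x^3 + 9*x^2 + 14*x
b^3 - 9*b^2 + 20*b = b*(b - 5)*(b - 4)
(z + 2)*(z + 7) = z^2 + 9*z + 14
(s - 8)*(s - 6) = s^2 - 14*s + 48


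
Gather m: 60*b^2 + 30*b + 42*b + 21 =60*b^2 + 72*b + 21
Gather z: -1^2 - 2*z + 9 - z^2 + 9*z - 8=-z^2 + 7*z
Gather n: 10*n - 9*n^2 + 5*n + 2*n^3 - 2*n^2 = 2*n^3 - 11*n^2 + 15*n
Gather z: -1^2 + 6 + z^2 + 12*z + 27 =z^2 + 12*z + 32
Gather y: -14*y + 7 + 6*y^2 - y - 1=6*y^2 - 15*y + 6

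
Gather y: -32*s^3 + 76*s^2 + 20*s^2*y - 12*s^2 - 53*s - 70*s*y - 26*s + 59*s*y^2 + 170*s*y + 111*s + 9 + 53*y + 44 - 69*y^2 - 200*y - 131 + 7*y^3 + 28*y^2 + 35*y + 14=-32*s^3 + 64*s^2 + 32*s + 7*y^3 + y^2*(59*s - 41) + y*(20*s^2 + 100*s - 112) - 64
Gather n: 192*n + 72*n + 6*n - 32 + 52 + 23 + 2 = 270*n + 45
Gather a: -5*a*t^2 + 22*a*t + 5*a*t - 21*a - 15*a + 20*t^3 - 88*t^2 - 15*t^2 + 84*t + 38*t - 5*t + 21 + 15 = a*(-5*t^2 + 27*t - 36) + 20*t^3 - 103*t^2 + 117*t + 36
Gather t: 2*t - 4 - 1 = 2*t - 5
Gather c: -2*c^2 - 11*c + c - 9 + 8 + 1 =-2*c^2 - 10*c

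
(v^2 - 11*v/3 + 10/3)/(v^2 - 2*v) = (v - 5/3)/v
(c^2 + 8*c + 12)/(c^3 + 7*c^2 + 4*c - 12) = 1/(c - 1)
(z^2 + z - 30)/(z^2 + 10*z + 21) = (z^2 + z - 30)/(z^2 + 10*z + 21)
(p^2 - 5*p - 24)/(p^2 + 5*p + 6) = (p - 8)/(p + 2)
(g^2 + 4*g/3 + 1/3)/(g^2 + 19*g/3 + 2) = (g + 1)/(g + 6)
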